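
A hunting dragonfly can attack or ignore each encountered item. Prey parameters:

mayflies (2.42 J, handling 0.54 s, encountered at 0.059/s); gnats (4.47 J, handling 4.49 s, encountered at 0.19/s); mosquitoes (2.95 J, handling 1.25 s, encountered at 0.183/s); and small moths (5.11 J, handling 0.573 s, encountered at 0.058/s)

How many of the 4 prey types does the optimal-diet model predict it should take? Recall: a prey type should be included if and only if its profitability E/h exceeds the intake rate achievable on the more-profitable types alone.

Rank by E/h (J/s): small moths 8.92, mayflies 4.48, mosquitoes 2.36, gnats 0.996. Include each in turn until the next type's E/h falls below the running intake rate.
Rate on top 1: 0.2868. mayflies: 4.48 > 0.2868 → include.
Rate on top 2: 0.4123. mosquitoes: 2.36 > 0.4123 → include.
Rate on top 3: 0.7567. gnats: 0.996 > 0.7567 → include.
Optimal diet: small moths, mayflies, mosquitoes, gnats — 4 of 4 types.

4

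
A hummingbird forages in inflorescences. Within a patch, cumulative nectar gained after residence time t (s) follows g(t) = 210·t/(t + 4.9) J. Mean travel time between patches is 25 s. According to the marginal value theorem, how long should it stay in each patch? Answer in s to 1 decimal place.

11.1 s

Optimal t* satisfies g'(t*) = g(t*)/(T + t*).
g'(t) = 210·4.9/(t + 4.9)². Setting 210·4.9/(t+4.9)² = 210t/[(t+4.9)(25+t)] gives 4.9(25+t) = t(t+4.9), so t² = 4.9×25 = 122.5.
t* = √122.5 = 11.07 s.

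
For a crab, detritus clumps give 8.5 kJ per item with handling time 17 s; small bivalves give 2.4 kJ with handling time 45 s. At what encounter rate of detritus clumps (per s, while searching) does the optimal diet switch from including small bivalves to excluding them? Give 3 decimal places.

0.007 per s

The zero-one rule: include small bivalves iff E₂/h₂ > λE₁/(1+λh₁). Equality gives the switch point.
λE₁h₂ = E₂ + λE₂h₁ ⇒ λ = E₂/(E₁h₂ − E₂h₁) = 2.4/(382.5 − 40.8) = 0.007024 per s.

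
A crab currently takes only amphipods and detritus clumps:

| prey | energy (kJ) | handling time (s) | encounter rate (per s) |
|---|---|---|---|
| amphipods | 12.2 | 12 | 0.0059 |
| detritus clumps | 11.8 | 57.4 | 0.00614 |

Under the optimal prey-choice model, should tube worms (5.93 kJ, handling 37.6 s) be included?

Current rate: (0.0059×12.2 + 0.00614×11.8)/(1 + 0.0059×12 + 0.00614×57.4) = 0.1015 kJ/s.
tube worms: E/h = 5.93/37.6 = 0.1577 kJ/s.
0.1577 > 0.1015, so adding tube worms raises the average — include it.

Yes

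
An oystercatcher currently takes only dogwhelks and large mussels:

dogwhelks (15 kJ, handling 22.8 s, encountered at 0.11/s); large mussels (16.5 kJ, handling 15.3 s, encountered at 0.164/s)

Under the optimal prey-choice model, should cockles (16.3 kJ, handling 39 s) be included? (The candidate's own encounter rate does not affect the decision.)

No

Intake rate on the current diet: R = (0.11×15 + 0.164×16.5) / (1 + 0.11×22.8 + 0.164×15.3) = 4.356/6.017 = 0.7239 kJ/s.
Profitability of cockles: 16.3/39 = 0.4179 kJ/s.
Since 0.4179 < R, time spent handling cockles is better spent searching.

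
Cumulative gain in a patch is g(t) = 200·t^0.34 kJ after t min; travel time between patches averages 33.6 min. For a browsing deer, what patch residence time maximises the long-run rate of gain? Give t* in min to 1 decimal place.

17.3 min

Optimal t* satisfies g'(t*) = g(t*)/(T + t*).
g'(t) = 0.34·200·t^-0.66. Setting 0.34·200·t^-0.66 = 200·t^0.34/(33.6+t) gives 0.34(33.6+t) = t, so 0.66·t = 0.34×33.6.
t* = 0.34×33.6/0.66 = 17.31 min.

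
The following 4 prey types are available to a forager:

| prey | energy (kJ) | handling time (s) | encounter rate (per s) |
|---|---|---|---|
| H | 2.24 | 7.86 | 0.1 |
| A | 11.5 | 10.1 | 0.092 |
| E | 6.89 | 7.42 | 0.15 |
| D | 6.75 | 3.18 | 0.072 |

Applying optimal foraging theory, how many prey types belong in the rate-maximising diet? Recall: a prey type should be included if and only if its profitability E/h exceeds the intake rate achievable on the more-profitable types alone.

3

Profitabilities (E/h, kJ/s): D 2.12, A 1.14, E 0.929, H 0.285. Add prey in this order while the next type's profitability exceeds the intake rate on those already taken.
Rate on top 1: 0.3955. A: 1.14 > 0.3955 → include.
Rate on top 2: 0.7154. E: 0.929 > 0.7154 → include.
Rate on top 3: 0.7879. H: 0.285 < 0.7879 → exclude; stop.
Optimal diet: D, A, E — 3 of 4 types.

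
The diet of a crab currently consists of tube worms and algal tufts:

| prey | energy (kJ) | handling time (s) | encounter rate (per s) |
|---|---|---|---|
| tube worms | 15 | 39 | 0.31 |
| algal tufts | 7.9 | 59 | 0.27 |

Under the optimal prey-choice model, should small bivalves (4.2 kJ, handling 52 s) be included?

No

On tube worms and algal tufts alone, R = ΣλE/(1+Σλh) = 6.783/29.02 = 0.2337 kJ/s.
small bivalves: E/h = 4.2/52 = 0.08077 kJ/s.
0.08077 < 0.2337, so adding small bivalves would lower the average — exclude it.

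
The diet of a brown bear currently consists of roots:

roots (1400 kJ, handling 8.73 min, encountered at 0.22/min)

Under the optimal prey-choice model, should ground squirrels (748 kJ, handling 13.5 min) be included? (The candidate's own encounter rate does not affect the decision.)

No

Current rate: (0.22×1400)/(1 + 0.22×8.73) = 105.5 kJ/min.
ground squirrels: E/h = 748/13.5 = 55.41 kJ/min.
55.41 < 105.5, so adding ground squirrels would lower the average — exclude it.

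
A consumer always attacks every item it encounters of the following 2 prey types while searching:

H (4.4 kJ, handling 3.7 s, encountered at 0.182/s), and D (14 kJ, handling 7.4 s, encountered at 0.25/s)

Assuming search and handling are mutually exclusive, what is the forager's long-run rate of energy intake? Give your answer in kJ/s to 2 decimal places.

Energy encountered per unit search time: 0.182×4.4 + 0.25×14 = 4.301 kJ/s.
Handling time per unit search time: 0.182×3.7 + 0.25×7.4 = 2.523.
Rate = 4.301/(1 + 2.523) = 1.221 kJ/s.

1.22 kJ/s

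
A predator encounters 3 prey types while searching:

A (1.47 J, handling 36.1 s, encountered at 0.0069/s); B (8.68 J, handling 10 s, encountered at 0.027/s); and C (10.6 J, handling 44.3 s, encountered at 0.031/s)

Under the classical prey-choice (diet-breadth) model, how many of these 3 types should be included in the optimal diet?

2

E/h in descending order: B 0.868, C 0.239, A 0.0407 J/s. The optimal diet is the largest prefix of this list for which every included type satisfies E_i/h_i > R on the types above it.
Rate on top 1: 0.1845. C: 0.239 > 0.1845 → include.
Rate on top 2: 0.213. A: 0.0407 < 0.213 → exclude; stop.
Optimal diet: B, C — 2 of 3 types.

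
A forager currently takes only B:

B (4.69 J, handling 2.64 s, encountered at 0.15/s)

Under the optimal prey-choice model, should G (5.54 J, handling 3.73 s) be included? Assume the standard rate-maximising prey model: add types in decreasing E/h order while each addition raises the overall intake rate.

Intake rate on the current diet: R = (0.15×4.69) / (1 + 0.15×2.64) = 0.7035/1.396 = 0.5039 J/s.
G: E/h = 5.54/3.73 = 1.485 J/s.
Since 1.485 > R, including G increases the long-run rate.

Yes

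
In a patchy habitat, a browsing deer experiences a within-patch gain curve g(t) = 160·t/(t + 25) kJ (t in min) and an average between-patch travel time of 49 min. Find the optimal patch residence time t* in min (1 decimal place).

By the marginal value theorem, leave when the instantaneous gain rate g'(t) equals the habitat-wide average g(t)/(T + t).
g'(t) = 160·25/(t + 25)². Setting 160·25/(t+25)² = 160t/[(t+25)(49+t)] gives 25(49+t) = t(t+25), so t² = 25×49 = 1225.
t* = √1225 = 35 min.

35.0 min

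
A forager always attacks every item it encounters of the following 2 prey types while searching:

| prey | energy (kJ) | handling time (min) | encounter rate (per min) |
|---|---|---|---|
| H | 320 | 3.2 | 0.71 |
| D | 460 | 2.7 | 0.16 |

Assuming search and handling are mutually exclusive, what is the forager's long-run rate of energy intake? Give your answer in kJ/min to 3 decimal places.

81.210 kJ/min

R = (0.71×320 + 0.16×460) / (1 + 0.71×3.2 + 0.16×2.7) = 300.8/3.704 = 81.21 kJ/min.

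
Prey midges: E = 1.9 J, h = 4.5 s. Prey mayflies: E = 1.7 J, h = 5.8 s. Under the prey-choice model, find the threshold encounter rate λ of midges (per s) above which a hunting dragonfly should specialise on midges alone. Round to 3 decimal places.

0.504 per s

At the threshold, the rate on midges alone equals the profitability of mayflies: λ·1.9/(1 + λ·4.5) = 1.7/5.8 = 0.2931.
Rearranging, λ(1.9 − 0.2931×4.5) = 0.2931, so λ = 0.2931/0.581 = 0.5045 per s.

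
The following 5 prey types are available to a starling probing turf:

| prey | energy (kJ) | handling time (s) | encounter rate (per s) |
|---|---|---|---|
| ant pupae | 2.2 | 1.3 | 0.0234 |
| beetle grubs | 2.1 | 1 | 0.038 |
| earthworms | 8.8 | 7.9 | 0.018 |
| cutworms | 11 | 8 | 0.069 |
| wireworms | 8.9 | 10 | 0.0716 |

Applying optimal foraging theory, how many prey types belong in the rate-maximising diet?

5

E/h in descending order: beetle grubs 2.1, ant pupae 1.69, cutworms 1.38, earthworms 1.11, wireworms 0.89 kJ/s. The optimal diet is the largest prefix of this list for which every included type satisfies E_i/h_i > R on the types above it.
Rate on top 1: 0.07688. ant pupae: 1.69 > 0.07688 → include.
Rate on top 2: 0.1229. cutworms: 1.38 > 0.1229 → include.
Rate on top 3: 0.5494. earthworms: 1.11 > 0.5494 → include.
Rate on top 4: 0.595. wireworms: 0.89 > 0.595 → include.
Optimal diet: beetle grubs, ant pupae, cutworms, earthworms, wireworms — 5 of 5 types.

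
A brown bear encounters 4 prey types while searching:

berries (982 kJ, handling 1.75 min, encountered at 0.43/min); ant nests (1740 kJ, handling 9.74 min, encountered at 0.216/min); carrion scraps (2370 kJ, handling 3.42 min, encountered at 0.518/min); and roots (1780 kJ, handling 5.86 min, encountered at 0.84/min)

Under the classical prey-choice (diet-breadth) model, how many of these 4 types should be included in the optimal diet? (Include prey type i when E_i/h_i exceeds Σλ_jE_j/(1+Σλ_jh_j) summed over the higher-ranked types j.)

E/h in descending order: carrion scraps 693, berries 561, roots 304, ant nests 179 kJ/min. The optimal diet is the largest prefix of this list for which every included type satisfies E_i/h_i > R on the types above it.
Rate on top 1: 442.9. berries: 561 > 442.9 → include.
Rate on top 2: 468.2. roots: 304 < 468.2 → exclude; stop.
Optimal diet: carrion scraps, berries — 2 of 4 types.

2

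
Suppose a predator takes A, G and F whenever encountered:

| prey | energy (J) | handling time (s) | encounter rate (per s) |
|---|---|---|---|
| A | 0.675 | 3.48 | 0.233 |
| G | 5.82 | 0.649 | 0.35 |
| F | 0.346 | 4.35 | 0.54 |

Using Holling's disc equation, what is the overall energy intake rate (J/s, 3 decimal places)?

R = Σλ_iE_i / (1 + Σλ_ih_i)
Numerator: 0.233×0.675 + 0.35×5.82 + 0.54×0.346 = 2.381
Denominator: 1 + 0.233×3.48 + 0.35×0.649 + 0.54×4.35 = 4.387
R = 2.381/4.387 = 0.5428 J/s

0.543 J/s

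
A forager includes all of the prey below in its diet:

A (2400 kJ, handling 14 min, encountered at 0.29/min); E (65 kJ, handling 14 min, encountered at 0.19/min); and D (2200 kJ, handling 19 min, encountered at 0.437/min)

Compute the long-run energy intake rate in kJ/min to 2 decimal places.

104.21 kJ/min

R = Σλ_iE_i / (1 + Σλ_ih_i)
Numerator: 0.29×2400 + 0.19×65 + 0.437×2200 = 1670
Denominator: 1 + 0.29×14 + 0.19×14 + 0.437×19 = 16.02
R = 1670/16.02 = 104.2 kJ/min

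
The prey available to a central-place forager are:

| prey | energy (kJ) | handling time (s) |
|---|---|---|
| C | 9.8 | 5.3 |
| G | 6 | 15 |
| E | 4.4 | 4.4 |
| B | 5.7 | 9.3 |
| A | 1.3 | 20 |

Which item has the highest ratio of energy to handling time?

Profitability E/h (kJ/s): C = 9.8/5.3 = 1.85, G = 6/15 = 0.4, E = 4.4/4.4 = 1, B = 5.7/9.3 = 0.613, A = 1.3/20 = 0.065.
Ranked: C > E > B > G > A.

C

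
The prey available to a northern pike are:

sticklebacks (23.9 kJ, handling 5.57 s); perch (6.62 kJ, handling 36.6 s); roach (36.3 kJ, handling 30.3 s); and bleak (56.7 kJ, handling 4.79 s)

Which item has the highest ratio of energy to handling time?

Profitability E/h (kJ/s): sticklebacks = 23.9/5.57 = 4.29, perch = 6.62/36.6 = 0.181, roach = 36.3/30.3 = 1.2, bleak = 56.7/4.79 = 11.8.
Ranked: bleak > sticklebacks > roach > perch.

bleak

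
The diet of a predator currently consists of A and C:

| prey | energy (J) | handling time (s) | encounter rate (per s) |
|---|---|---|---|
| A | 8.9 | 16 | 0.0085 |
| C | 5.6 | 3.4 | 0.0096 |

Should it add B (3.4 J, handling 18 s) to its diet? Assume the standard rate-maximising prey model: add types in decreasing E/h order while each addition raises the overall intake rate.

On A and C alone, R = ΣλE/(1+Σλh) = 0.1294/1.169 = 0.1107 J/s.
Profitability of B: 3.4/18 = 0.1889 J/s.
Since 0.1889 > R, including B increases the long-run rate.

Yes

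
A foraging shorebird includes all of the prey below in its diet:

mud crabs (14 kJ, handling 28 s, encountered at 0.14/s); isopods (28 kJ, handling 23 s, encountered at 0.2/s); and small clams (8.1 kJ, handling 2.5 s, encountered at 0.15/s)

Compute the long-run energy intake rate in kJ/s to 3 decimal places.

R = (0.14×14 + 0.2×28 + 0.15×8.1) / (1 + 0.14×28 + 0.2×23 + 0.15×2.5) = 8.775/9.895 = 0.8868 kJ/s.

0.887 kJ/s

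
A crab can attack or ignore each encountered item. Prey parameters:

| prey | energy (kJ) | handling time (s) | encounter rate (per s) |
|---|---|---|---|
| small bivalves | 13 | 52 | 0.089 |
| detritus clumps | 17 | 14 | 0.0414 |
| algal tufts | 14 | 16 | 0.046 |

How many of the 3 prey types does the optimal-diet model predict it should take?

2

Profitabilities (E/h, kJ/s): detritus clumps 1.21, algal tufts 0.875, small bivalves 0.25. Add prey in this order while the next type's profitability exceeds the intake rate on those already taken.
Rate on top 1: 0.4456. algal tufts: 0.875 > 0.4456 → include.
Rate on top 2: 0.5821. small bivalves: 0.25 < 0.5821 → exclude; stop.
Optimal diet: detritus clumps, algal tufts — 2 of 3 types.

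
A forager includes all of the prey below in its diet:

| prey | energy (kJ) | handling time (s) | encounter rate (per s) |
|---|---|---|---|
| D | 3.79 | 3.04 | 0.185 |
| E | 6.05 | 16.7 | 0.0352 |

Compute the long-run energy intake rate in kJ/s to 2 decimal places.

Energy encountered per unit search time: 0.185×3.79 + 0.0352×6.05 = 0.9141 kJ/s.
Handling time per unit search time: 0.185×3.04 + 0.0352×16.7 = 1.15.
Rate = 0.9141/(1 + 1.15) = 0.4251 kJ/s.

0.43 kJ/s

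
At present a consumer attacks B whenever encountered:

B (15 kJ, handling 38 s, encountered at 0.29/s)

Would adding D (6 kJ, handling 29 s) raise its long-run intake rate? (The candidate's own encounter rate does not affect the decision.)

On B alone, R = ΣλE/(1+Σλh) = 4.35/12.02 = 0.3619 kJ/s.
D: E/h = 6/29 = 0.2069 kJ/s.
Since 0.2069 < R, time spent handling D is better spent searching.

No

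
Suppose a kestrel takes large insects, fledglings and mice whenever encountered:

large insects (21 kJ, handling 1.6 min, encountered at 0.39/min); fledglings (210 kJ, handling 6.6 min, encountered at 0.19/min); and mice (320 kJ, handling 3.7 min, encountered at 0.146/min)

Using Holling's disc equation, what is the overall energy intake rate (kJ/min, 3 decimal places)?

R = Σλ_iE_i / (1 + Σλ_ih_i)
Numerator: 0.39×21 + 0.19×210 + 0.146×320 = 94.81
Denominator: 1 + 0.39×1.6 + 0.19×6.6 + 0.146×3.7 = 3.418
R = 94.81/3.418 = 27.74 kJ/min

27.737 kJ/min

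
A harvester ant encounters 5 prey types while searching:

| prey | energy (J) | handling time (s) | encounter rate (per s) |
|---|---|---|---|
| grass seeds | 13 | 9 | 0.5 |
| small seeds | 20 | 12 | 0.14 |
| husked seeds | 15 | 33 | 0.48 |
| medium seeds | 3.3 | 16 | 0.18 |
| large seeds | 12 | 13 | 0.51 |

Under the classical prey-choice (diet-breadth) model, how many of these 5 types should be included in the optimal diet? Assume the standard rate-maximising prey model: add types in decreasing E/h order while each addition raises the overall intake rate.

2

Rank by E/h (J/s): small seeds 1.67, grass seeds 1.44, large seeds 0.923, husked seeds 0.455, medium seeds 0.206. Include each in turn until the next type's E/h falls below the running intake rate.
Rate on top 1: 1.045. grass seeds: 1.44 > 1.045 → include.
Rate on top 2: 1.295. large seeds: 0.923 < 1.295 → exclude; stop.
Optimal diet: small seeds, grass seeds — 2 of 5 types.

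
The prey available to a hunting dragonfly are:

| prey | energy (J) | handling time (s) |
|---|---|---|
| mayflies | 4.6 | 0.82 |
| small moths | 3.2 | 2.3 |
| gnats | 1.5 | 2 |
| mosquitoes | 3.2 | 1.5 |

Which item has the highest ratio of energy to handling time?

In descending order of E/h:
mayflies: 4.6/0.82 = 5.61 J/s
mosquitoes: 3.2/1.5 = 2.13 J/s
small moths: 3.2/2.3 = 1.39 J/s
gnats: 1.5/2 = 0.75 J/s

mayflies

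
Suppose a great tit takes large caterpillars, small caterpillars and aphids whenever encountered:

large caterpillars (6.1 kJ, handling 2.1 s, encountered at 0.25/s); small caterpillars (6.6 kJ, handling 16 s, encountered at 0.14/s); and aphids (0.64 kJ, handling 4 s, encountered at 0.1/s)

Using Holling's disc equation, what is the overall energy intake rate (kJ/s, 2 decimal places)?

0.60 kJ/s

R = (0.25×6.1 + 0.14×6.6 + 0.1×0.64) / (1 + 0.25×2.1 + 0.14×16 + 0.1×4) = 2.513/4.165 = 0.6034 kJ/s.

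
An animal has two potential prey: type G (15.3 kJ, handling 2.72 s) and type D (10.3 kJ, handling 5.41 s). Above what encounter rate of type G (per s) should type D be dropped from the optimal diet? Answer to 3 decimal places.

0.188 per s

At the threshold, the rate on type G alone equals the profitability of type D: λ·15.3/(1 + λ·2.72) = 10.3/5.41 = 1.904.
Rearranging, λ(15.3 − 1.904×2.72) = 1.904, so λ = 1.904/10.12 = 0.1881 per s.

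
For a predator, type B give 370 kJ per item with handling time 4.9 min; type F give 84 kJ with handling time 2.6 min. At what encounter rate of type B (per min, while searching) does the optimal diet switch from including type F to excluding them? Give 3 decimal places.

0.153 per min

At the threshold, the rate on type B alone equals the profitability of type F: λ·370/(1 + λ·4.9) = 84/2.6 = 32.31.
Rearranging, λ(370 − 32.31×4.9) = 32.31, so λ = 32.31/211.7 = 0.1526 per min.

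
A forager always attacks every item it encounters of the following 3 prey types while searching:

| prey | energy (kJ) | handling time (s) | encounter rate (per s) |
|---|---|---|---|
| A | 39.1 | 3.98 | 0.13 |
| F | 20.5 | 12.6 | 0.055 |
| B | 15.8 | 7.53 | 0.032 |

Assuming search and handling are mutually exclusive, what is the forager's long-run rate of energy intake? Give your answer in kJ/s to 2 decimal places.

2.74 kJ/s

Energy encountered per unit search time: 0.13×39.1 + 0.055×20.5 + 0.032×15.8 = 6.716 kJ/s.
Handling time per unit search time: 0.13×3.98 + 0.055×12.6 + 0.032×7.53 = 1.451.
Rate = 6.716/(1 + 1.451) = 2.74 kJ/s.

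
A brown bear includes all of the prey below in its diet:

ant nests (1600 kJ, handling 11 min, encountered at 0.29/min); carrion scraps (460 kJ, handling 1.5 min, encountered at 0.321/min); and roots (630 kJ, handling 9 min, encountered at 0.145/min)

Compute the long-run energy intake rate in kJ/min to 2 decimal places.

Energy encountered per unit search time: 0.29×1600 + 0.321×460 + 0.145×630 = 703 kJ/min.
Handling time per unit search time: 0.29×11 + 0.321×1.5 + 0.145×9 = 4.976.
Rate = 703/(1 + 4.976) = 117.6 kJ/min.

117.63 kJ/min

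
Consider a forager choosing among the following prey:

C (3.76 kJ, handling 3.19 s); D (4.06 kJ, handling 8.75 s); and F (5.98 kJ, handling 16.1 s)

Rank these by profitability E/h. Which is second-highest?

D

Profitability E/h (kJ/s): C = 3.76/3.19 = 1.18, D = 4.06/8.75 = 0.464, F = 5.98/16.1 = 0.371.
Ranked: C > D > F.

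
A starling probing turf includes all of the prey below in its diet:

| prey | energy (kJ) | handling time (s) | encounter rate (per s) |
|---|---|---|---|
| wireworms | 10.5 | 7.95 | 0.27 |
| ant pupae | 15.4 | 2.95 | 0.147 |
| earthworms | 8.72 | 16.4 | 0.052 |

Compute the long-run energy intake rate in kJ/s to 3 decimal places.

1.252 kJ/s

R = Σλ_iE_i / (1 + Σλ_ih_i)
Numerator: 0.27×10.5 + 0.147×15.4 + 0.052×8.72 = 5.552
Denominator: 1 + 0.27×7.95 + 0.147×2.95 + 0.052×16.4 = 4.433
R = 5.552/4.433 = 1.252 kJ/s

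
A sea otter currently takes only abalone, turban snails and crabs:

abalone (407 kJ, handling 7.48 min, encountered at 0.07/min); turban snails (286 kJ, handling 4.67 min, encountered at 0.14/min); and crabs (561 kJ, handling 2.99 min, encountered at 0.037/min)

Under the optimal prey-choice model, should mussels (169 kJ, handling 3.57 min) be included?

Current rate: (0.07×407 + 0.14×286 + 0.037×561)/(1 + 0.07×7.48 + 0.14×4.67 + 0.037×2.99) = 39.02 kJ/min.
Profitability of mussels: 169/3.57 = 47.34 kJ/min.
47.34 > 39.02, so adding mussels raises the average — include it.

Yes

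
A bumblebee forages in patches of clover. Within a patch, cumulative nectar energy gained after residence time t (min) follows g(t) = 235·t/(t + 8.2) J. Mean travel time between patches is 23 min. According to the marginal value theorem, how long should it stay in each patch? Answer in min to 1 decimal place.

Maximise g(t)/(T+t): set derivative to zero → g'(t)(T+t) = g(t).
g'(t) = 235·8.2/(t + 8.2)². Setting 235·8.2/(t+8.2)² = 235t/[(t+8.2)(23+t)] gives 8.2(23+t) = t(t+8.2), so t² = 8.2×23 = 188.6.
t* = √188.6 = 13.73 min.

13.7 min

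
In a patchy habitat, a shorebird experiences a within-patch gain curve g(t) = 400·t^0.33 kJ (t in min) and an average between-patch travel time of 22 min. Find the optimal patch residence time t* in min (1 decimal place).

10.8 min

Optimal t* satisfies g'(t*) = g(t*)/(T + t*).
g'(t) = 0.33·400·t^-0.67. Setting 0.33·400·t^-0.67 = 400·t^0.33/(22+t) gives 0.33(22+t) = t, so 0.67·t = 0.33×22.
t* = 0.33×22/0.67 = 10.84 min.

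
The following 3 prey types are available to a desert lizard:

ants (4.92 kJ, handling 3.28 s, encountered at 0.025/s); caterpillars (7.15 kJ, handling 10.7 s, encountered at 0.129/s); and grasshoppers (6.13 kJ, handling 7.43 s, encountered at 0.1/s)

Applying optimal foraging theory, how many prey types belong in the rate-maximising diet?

3

E/h in descending order: ants 1.5, grasshoppers 0.825, caterpillars 0.668 kJ/s. The optimal diet is the largest prefix of this list for which every included type satisfies E_i/h_i > R on the types above it.
Rate on top 1: 0.1137. grasshoppers: 0.825 > 0.1137 → include.
Rate on top 2: 0.4033. caterpillars: 0.668 > 0.4033 → include.
Optimal diet: ants, grasshoppers, caterpillars — 3 of 3 types.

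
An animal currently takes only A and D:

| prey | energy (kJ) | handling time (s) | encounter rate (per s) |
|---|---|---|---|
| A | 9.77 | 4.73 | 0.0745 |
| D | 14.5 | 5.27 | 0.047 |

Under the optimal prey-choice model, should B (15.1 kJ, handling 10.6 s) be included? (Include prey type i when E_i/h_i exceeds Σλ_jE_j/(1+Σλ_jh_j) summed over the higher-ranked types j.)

Yes

Current rate: (0.0745×9.77 + 0.047×14.5)/(1 + 0.0745×4.73 + 0.047×5.27) = 0.8808 kJ/s.
Profitability of B: 15.1/10.6 = 1.425 kJ/s.
Since 1.425 > R, including B increases the long-run rate.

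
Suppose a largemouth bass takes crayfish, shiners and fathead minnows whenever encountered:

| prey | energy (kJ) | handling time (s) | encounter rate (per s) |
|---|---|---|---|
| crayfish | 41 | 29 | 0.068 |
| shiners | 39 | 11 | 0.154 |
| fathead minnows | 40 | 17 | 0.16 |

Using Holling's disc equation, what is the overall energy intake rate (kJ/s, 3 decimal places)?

2.057 kJ/s

R = Σλ_iE_i / (1 + Σλ_ih_i)
Numerator: 0.068×41 + 0.154×39 + 0.16×40 = 15.19
Denominator: 1 + 0.068×29 + 0.154×11 + 0.16×17 = 7.386
R = 15.19/7.386 = 2.057 kJ/s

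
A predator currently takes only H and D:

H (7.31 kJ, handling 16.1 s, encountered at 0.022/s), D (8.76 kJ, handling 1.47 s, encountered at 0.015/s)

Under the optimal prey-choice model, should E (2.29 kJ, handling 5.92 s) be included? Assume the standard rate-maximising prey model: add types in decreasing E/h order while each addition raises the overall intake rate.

Intake rate on the current diet: R = (0.022×7.31 + 0.015×8.76) / (1 + 0.022×16.1 + 0.015×1.47) = 0.2922/1.376 = 0.2123 kJ/s.
Profitability of E: 2.29/5.92 = 0.3868 kJ/s.
Since 0.3868 > R, including E increases the long-run rate.

Yes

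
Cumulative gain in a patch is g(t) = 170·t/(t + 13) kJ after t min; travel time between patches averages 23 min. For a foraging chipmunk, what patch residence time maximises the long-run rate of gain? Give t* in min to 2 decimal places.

Maximise g(t)/(T+t): set derivative to zero → g'(t)(T+t) = g(t).
g'(t) = 170·13/(t + 13)². Setting 170·13/(t+13)² = 170t/[(t+13)(23+t)] gives 13(23+t) = t(t+13), so t² = 13×23 = 299.
t* = √299 = 17.29 min.

17.29 min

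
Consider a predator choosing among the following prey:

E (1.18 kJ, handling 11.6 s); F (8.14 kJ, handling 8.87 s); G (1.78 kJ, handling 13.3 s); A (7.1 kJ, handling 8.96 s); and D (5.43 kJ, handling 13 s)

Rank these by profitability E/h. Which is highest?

F

In descending order of E/h:
F: 8.14/8.87 = 0.918 kJ/s
A: 7.1/8.96 = 0.792 kJ/s
D: 5.43/13 = 0.418 kJ/s
G: 1.78/13.3 = 0.134 kJ/s
E: 1.18/11.6 = 0.102 kJ/s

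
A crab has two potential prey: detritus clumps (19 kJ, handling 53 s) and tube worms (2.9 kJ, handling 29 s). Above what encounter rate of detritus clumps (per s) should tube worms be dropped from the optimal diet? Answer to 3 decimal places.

0.007 per s

The zero-one rule: include tube worms iff E₂/h₂ > λE₁/(1+λh₁). Equality gives the switch point.
λE₁h₂ = E₂ + λE₂h₁ ⇒ λ = E₂/(E₁h₂ − E₂h₁) = 2.9/(551 − 153.7) = 0.007299 per s.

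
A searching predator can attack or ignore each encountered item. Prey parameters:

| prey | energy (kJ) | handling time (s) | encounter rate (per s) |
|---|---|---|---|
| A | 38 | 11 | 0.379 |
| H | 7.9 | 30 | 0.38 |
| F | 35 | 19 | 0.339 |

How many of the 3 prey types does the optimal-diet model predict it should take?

1

Rank by E/h (kJ/s): A 3.45, F 1.84, H 0.263. Include each in turn until the next type's E/h falls below the running intake rate.
Rate on top 1: 2.786. F: 1.84 < 2.786 → exclude; stop.
Optimal diet: A — 1 of 3 types.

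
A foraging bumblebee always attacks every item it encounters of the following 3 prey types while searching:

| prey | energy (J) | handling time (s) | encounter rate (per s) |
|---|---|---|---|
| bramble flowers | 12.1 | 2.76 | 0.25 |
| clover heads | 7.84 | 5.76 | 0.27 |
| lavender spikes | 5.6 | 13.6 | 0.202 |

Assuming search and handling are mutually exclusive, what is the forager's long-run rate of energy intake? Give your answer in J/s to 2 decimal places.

R = Σλ_iE_i / (1 + Σλ_ih_i)
Numerator: 0.25×12.1 + 0.27×7.84 + 0.202×5.6 = 6.273
Denominator: 1 + 0.25×2.76 + 0.27×5.76 + 0.202×13.6 = 5.992
R = 6.273/5.992 = 1.047 J/s

1.05 J/s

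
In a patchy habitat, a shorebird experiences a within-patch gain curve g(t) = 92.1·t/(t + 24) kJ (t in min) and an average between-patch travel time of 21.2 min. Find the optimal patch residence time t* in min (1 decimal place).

22.6 min

By the marginal value theorem, leave when the instantaneous gain rate g'(t) equals the habitat-wide average g(t)/(T + t).
g'(t) = 92.1·24/(t + 24)². Setting 92.1·24/(t+24)² = 92.1t/[(t+24)(21.2+t)] gives 24(21.2+t) = t(t+24), so t² = 24×21.2 = 508.8.
t* = √508.8 = 22.56 min.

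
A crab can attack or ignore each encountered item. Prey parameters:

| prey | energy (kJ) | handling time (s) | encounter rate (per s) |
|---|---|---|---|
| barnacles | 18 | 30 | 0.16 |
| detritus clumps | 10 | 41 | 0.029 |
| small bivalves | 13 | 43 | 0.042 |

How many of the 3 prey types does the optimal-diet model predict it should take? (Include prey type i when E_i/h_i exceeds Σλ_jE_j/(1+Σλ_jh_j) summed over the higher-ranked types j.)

Profitabilities (E/h, kJ/s): barnacles 0.6, small bivalves 0.302, detritus clumps 0.244. Add prey in this order while the next type's profitability exceeds the intake rate on those already taken.
Rate on top 1: 0.4966. small bivalves: 0.302 < 0.4966 → exclude; stop.
Optimal diet: barnacles — 1 of 3 types.

1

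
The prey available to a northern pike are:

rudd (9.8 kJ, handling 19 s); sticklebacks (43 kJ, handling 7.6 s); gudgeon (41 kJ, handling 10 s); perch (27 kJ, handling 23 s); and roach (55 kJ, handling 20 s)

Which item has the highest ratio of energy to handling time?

Profitability E/h (kJ/s): rudd = 9.8/19 = 0.516, sticklebacks = 43/7.6 = 5.66, gudgeon = 41/10 = 4.1, perch = 27/23 = 1.17, roach = 55/20 = 2.75.
Ranked: sticklebacks > gudgeon > roach > perch > rudd.

sticklebacks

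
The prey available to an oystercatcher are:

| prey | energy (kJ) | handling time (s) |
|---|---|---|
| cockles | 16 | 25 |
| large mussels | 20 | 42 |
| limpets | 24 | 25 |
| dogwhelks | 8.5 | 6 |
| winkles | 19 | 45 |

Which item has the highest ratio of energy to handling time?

dogwhelks

Profitability E/h (kJ/s): cockles = 16/25 = 0.64, large mussels = 20/42 = 0.476, limpets = 24/25 = 0.96, dogwhelks = 8.5/6 = 1.42, winkles = 19/45 = 0.422.
Ranked: dogwhelks > limpets > cockles > large mussels > winkles.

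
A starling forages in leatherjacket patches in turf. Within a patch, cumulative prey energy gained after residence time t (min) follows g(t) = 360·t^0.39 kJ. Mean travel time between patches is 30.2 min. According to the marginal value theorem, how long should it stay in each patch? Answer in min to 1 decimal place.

19.3 min

Optimal t* satisfies g'(t*) = g(t*)/(T + t*).
g'(t) = 0.39·360·t^-0.61. Setting 0.39·360·t^-0.61 = 360·t^0.39/(30.2+t) gives 0.39(30.2+t) = t, so 0.61·t = 0.39×30.2.
t* = 0.39×30.2/0.61 = 19.31 min.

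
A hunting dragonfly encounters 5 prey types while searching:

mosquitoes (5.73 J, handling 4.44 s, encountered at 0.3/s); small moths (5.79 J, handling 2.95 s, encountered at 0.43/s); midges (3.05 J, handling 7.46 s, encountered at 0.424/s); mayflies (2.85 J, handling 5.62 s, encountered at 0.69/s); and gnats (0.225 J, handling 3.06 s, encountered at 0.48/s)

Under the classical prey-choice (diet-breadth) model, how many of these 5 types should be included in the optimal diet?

2

Profitabilities (E/h, J/s): small moths 1.96, mosquitoes 1.29, mayflies 0.507, midges 0.409, gnats 0.0735. Add prey in this order while the next type's profitability exceeds the intake rate on those already taken.
Rate on top 1: 1.098. mosquitoes: 1.29 > 1.098 → include.
Rate on top 2: 1.169. mayflies: 0.507 < 1.169 → exclude; stop.
Optimal diet: small moths, mosquitoes — 2 of 5 types.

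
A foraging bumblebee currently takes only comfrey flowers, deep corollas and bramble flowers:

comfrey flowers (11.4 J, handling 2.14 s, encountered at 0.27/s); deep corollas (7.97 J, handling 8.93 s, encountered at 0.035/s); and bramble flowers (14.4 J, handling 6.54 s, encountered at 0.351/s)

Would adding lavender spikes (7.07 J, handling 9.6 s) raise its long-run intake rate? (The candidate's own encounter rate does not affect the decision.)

Intake rate on the current diet: R = (0.27×11.4 + 0.035×7.97 + 0.351×14.4) / (1 + 0.27×2.14 + 0.035×8.93 + 0.351×6.54) = 8.411/4.186 = 2.009 J/s.
lavender spikes: E/h = 7.07/9.6 = 0.7365 J/s.
Since 0.7365 < R, time spent handling lavender spikes is better spent searching.

No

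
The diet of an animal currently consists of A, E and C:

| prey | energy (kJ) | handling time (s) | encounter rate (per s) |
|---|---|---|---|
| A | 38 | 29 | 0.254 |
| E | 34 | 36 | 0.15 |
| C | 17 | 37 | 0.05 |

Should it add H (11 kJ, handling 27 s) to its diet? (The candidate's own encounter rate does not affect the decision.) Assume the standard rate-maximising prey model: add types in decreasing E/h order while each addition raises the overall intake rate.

Current rate: (0.254×38 + 0.15×34 + 0.05×17)/(1 + 0.254×29 + 0.15×36 + 0.05×37) = 0.9991 kJ/s.
H: E/h = 11/27 = 0.4074 kJ/s.
Since 0.4074 < R, time spent handling H is better spent searching.

No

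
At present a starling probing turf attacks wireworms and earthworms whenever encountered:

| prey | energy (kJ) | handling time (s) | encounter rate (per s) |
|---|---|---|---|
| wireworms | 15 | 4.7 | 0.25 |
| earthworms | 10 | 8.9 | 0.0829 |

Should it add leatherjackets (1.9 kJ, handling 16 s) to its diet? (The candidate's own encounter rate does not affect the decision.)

No

On wireworms and earthworms alone, R = ΣλE/(1+Σλh) = 4.579/2.913 = 1.572 kJ/s.
leatherjackets: E/h = 1.9/16 = 0.1187 kJ/s.
0.1187 < 1.572, so adding leatherjackets would lower the average — exclude it.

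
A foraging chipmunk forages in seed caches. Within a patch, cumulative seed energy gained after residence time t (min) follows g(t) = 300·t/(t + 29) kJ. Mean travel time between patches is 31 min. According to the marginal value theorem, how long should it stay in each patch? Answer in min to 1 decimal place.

Optimal t* satisfies g'(t*) = g(t*)/(T + t*).
g'(t) = 300·29/(t + 29)². Setting 300·29/(t+29)² = 300t/[(t+29)(31+t)] gives 29(31+t) = t(t+29), so t² = 29×31 = 899.
t* = √899 = 29.98 min.

30.0 min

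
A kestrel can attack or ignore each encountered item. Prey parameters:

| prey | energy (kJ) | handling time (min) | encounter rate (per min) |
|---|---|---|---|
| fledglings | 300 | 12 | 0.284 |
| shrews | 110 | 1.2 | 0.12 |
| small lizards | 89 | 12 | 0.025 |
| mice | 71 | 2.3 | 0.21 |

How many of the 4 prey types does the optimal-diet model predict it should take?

Profitabilities (E/h, kJ/min): shrews 91.7, mice 30.9, fledglings 25, small lizards 7.42. Add prey in this order while the next type's profitability exceeds the intake rate on those already taken.
Rate on top 1: 11.54. mice: 30.9 > 11.54 → include.
Rate on top 2: 17.28. fledglings: 25 > 17.28 → include.
Rate on top 3: 22.5. small lizards: 7.42 < 22.5 → exclude; stop.
Optimal diet: shrews, mice, fledglings — 3 of 4 types.

3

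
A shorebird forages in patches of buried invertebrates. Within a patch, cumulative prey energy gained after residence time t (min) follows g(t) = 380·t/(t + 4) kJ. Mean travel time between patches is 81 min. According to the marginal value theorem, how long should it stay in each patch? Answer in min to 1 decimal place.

Maximise g(t)/(T+t): set derivative to zero → g'(t)(T+t) = g(t).
g'(t) = 380·4/(t + 4)². Setting 380·4/(t+4)² = 380t/[(t+4)(81+t)] gives 4(81+t) = t(t+4), so t² = 4×81 = 324.
t* = √324 = 18 min.

18.0 min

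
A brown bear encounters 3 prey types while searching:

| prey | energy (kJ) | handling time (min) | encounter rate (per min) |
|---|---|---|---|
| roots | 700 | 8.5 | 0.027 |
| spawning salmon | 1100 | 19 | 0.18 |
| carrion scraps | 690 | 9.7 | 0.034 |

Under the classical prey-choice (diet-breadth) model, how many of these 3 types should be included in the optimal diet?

3

Rank by E/h (kJ/min): roots 82.4, carrion scraps 71.1, spawning salmon 57.9. Include each in turn until the next type's E/h falls below the running intake rate.
Rate on top 1: 15.37. carrion scraps: 71.1 > 15.37 → include.
Rate on top 2: 27.17. spawning salmon: 57.9 > 27.17 → include.
Optimal diet: roots, carrion scraps, spawning salmon — 3 of 3 types.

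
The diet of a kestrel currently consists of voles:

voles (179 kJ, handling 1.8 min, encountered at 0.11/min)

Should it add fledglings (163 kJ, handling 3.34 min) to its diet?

Current rate: (0.11×179)/(1 + 0.11×1.8) = 16.44 kJ/min.
Profitability of fledglings: 163/3.34 = 48.8 kJ/min.
48.8 > 16.44, so adding fledglings raises the average — include it.

Yes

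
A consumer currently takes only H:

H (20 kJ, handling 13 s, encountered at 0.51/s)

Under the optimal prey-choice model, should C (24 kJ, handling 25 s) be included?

No

Intake rate on the current diet: R = (0.51×20) / (1 + 0.51×13) = 10.2/7.63 = 1.337 kJ/s.
Profitability of C: 24/25 = 0.96 kJ/s.
0.96 < 1.337, so adding C would lower the average — exclude it.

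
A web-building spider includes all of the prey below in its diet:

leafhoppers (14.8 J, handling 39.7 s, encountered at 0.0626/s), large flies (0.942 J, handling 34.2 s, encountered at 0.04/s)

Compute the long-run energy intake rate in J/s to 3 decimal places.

0.199 J/s

R = Σλ_iE_i / (1 + Σλ_ih_i)
Numerator: 0.0626×14.8 + 0.04×0.942 = 0.9642
Denominator: 1 + 0.0626×39.7 + 0.04×34.2 = 4.853
R = 0.9642/4.853 = 0.1987 J/s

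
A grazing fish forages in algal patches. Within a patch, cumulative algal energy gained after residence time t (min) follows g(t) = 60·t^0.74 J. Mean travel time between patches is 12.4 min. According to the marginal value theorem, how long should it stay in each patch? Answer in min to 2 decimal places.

35.29 min

Optimal t* satisfies g'(t*) = g(t*)/(T + t*).
g'(t) = 0.74·60·t^-0.26. Setting 0.74·60·t^-0.26 = 60·t^0.74/(12.4+t) gives 0.74(12.4+t) = t, so 0.26·t = 0.74×12.4.
t* = 0.74×12.4/0.26 = 35.29 min.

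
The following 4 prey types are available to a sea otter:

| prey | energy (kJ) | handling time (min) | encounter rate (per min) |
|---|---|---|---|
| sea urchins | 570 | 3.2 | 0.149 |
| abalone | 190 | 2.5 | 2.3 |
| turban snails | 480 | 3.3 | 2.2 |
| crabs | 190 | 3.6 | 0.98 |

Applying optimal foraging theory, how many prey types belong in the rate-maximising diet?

2

Rank by E/h (kJ/min): sea urchins 178, turban snails 145, abalone 76, crabs 52.8. Include each in turn until the next type's E/h falls below the running intake rate.
Rate on top 1: 57.51. turban snails: 145 > 57.51 → include.
Rate on top 2: 130.6. abalone: 76 < 130.6 → exclude; stop.
Optimal diet: sea urchins, turban snails — 2 of 4 types.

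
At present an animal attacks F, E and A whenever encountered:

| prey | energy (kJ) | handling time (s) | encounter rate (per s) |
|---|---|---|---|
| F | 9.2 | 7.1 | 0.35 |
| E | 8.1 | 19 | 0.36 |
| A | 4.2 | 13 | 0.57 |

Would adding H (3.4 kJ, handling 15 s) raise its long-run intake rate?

Current rate: (0.35×9.2 + 0.36×8.1 + 0.57×4.2)/(1 + 0.35×7.1 + 0.36×19 + 0.57×13) = 0.481 kJ/s.
Profitability of H: 3.4/15 = 0.2267 kJ/s.
Since 0.2267 < R, time spent handling H is better spent searching.

No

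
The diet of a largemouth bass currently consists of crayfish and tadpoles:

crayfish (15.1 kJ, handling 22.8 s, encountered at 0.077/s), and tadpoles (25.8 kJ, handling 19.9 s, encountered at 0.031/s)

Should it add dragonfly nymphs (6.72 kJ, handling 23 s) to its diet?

On crayfish and tadpoles alone, R = ΣλE/(1+Σλh) = 1.963/3.373 = 0.5819 kJ/s.
Profitability of dragonfly nymphs: 6.72/23 = 0.2922 kJ/s.
Since 0.2922 < R, time spent handling dragonfly nymphs is better spent searching.

No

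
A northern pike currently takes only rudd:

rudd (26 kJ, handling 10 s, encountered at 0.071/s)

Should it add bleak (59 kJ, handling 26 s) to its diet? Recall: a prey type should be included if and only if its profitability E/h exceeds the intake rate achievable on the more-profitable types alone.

Yes

Intake rate on the current diet: R = (0.071×26) / (1 + 0.071×10) = 1.846/1.71 = 1.08 kJ/s.
Profitability of bleak: 59/26 = 2.269 kJ/s.
2.269 > 1.08, so adding bleak raises the average — include it.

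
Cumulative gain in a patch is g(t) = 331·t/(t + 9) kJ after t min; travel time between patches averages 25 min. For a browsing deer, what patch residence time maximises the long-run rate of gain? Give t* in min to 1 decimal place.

Maximise g(t)/(T+t): set derivative to zero → g'(t)(T+t) = g(t).
g'(t) = 331·9/(t + 9)². Setting 331·9/(t+9)² = 331t/[(t+9)(25+t)] gives 9(25+t) = t(t+9), so t² = 9×25 = 225.
t* = √225 = 15 min.

15.0 min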